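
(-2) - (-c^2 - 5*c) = c^2 + 5*c - 2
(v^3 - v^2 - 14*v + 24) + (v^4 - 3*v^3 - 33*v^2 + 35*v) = v^4 - 2*v^3 - 34*v^2 + 21*v + 24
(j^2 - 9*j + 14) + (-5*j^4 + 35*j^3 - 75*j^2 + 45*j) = -5*j^4 + 35*j^3 - 74*j^2 + 36*j + 14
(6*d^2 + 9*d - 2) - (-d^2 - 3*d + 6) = 7*d^2 + 12*d - 8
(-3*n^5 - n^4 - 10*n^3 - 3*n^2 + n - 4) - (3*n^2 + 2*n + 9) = -3*n^5 - n^4 - 10*n^3 - 6*n^2 - n - 13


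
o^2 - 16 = (o - 4)*(o + 4)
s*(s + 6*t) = s^2 + 6*s*t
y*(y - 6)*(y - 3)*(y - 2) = y^4 - 11*y^3 + 36*y^2 - 36*y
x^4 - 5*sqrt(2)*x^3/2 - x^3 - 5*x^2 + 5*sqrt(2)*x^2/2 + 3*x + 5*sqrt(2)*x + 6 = (x - 2)*(x + 1)*(x - 3*sqrt(2))*(x + sqrt(2)/2)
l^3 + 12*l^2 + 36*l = l*(l + 6)^2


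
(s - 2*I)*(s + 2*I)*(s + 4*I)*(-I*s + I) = -I*s^4 + 4*s^3 + I*s^3 - 4*s^2 - 4*I*s^2 + 16*s + 4*I*s - 16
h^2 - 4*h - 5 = (h - 5)*(h + 1)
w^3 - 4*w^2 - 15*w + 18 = (w - 6)*(w - 1)*(w + 3)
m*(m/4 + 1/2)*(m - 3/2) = m^3/4 + m^2/8 - 3*m/4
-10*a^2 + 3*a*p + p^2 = (-2*a + p)*(5*a + p)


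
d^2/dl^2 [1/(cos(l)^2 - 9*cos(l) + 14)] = (-4*sin(l)^4 + 27*sin(l)^2 - 639*cos(l)/4 + 27*cos(3*l)/4 + 111)/((cos(l) - 7)^3*(cos(l) - 2)^3)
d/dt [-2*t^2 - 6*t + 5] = -4*t - 6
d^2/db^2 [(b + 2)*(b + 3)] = 2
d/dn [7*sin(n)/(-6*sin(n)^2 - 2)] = 7*(3*sin(n)^2 - 1)*cos(n)/(2*(3*sin(n)^2 + 1)^2)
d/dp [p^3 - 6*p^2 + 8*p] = 3*p^2 - 12*p + 8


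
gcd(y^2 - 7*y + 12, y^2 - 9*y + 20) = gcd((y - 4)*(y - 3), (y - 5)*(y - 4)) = y - 4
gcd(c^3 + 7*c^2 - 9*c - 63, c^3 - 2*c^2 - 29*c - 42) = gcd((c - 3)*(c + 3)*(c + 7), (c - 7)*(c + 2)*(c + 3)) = c + 3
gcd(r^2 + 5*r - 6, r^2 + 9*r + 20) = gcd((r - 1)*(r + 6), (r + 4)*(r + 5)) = 1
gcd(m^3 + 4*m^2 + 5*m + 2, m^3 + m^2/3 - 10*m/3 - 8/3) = m + 1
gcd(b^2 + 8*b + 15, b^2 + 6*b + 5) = b + 5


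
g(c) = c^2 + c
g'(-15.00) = -29.00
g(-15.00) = 210.00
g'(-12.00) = -23.00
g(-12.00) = 132.00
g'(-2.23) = -3.46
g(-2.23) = 2.74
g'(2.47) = 5.94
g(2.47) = 8.57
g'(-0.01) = 0.98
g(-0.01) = -0.01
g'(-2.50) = -4.00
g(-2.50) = 3.75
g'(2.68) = 6.36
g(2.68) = 9.86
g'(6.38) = 13.76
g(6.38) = 47.08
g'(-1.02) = -1.04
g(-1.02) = 0.02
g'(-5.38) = -9.76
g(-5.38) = 23.56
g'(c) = 2*c + 1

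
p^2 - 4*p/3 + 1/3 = (p - 1)*(p - 1/3)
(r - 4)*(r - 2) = r^2 - 6*r + 8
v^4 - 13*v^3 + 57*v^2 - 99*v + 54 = (v - 6)*(v - 3)^2*(v - 1)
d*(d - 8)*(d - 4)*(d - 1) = d^4 - 13*d^3 + 44*d^2 - 32*d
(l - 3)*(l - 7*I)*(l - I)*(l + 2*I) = l^4 - 3*l^3 - 6*I*l^3 + 9*l^2 + 18*I*l^2 - 27*l - 14*I*l + 42*I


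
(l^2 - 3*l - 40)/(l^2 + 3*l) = (l^2 - 3*l - 40)/(l*(l + 3))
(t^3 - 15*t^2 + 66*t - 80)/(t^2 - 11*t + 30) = (t^2 - 10*t + 16)/(t - 6)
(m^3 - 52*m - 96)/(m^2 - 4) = (m^2 - 2*m - 48)/(m - 2)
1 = 1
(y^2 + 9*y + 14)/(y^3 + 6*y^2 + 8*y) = (y + 7)/(y*(y + 4))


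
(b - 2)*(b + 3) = b^2 + b - 6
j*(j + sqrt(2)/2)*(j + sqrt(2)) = j^3 + 3*sqrt(2)*j^2/2 + j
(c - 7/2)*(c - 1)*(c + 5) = c^3 + c^2/2 - 19*c + 35/2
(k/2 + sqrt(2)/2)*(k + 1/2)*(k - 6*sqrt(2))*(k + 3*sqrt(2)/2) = k^4/2 - 7*sqrt(2)*k^3/4 + k^3/4 - 27*k^2/2 - 7*sqrt(2)*k^2/8 - 9*sqrt(2)*k - 27*k/4 - 9*sqrt(2)/2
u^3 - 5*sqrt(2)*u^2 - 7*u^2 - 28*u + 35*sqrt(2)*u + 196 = (u - 7)*(u - 7*sqrt(2))*(u + 2*sqrt(2))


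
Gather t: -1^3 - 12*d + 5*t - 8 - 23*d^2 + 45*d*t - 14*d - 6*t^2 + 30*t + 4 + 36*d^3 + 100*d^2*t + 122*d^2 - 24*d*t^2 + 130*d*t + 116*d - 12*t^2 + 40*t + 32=36*d^3 + 99*d^2 + 90*d + t^2*(-24*d - 18) + t*(100*d^2 + 175*d + 75) + 27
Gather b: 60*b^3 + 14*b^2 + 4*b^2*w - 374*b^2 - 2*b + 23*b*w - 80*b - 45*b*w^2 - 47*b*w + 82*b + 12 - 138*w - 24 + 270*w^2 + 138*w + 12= 60*b^3 + b^2*(4*w - 360) + b*(-45*w^2 - 24*w) + 270*w^2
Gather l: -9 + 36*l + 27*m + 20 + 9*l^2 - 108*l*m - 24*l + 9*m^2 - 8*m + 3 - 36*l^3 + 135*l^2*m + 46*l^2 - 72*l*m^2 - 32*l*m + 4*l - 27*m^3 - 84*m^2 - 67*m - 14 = -36*l^3 + l^2*(135*m + 55) + l*(-72*m^2 - 140*m + 16) - 27*m^3 - 75*m^2 - 48*m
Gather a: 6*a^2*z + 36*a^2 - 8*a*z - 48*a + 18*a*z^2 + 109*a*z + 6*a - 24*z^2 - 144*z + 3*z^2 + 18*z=a^2*(6*z + 36) + a*(18*z^2 + 101*z - 42) - 21*z^2 - 126*z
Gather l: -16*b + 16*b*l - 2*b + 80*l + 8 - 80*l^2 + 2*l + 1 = -18*b - 80*l^2 + l*(16*b + 82) + 9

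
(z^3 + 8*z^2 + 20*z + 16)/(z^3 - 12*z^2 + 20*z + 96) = (z^2 + 6*z + 8)/(z^2 - 14*z + 48)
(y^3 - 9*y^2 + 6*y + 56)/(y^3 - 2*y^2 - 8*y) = (y - 7)/y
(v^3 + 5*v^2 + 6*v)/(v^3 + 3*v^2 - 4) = v*(v + 3)/(v^2 + v - 2)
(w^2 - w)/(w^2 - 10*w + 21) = w*(w - 1)/(w^2 - 10*w + 21)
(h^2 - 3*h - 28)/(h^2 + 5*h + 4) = (h - 7)/(h + 1)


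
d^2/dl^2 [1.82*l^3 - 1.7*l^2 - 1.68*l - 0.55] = 10.92*l - 3.4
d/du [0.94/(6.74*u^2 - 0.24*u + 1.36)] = (0.2256 - 12.6712*u)/(6.74*u^2 - 0.24*u + 1.36)^2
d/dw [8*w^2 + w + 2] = 16*w + 1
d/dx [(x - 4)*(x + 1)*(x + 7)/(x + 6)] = 2*(x^3 + 11*x^2 + 24*x - 61)/(x^2 + 12*x + 36)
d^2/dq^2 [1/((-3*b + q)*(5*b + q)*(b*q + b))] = 2*(-(3*b - q)^2*(5*b + q)^2 - (3*b - q)^2*(5*b + q)*(q + 1) - (3*b - q)^2*(q + 1)^2 + (3*b - q)*(5*b + q)^2*(q + 1) + (3*b - q)*(5*b + q)*(q + 1)^2 - (5*b + q)^2*(q + 1)^2)/(b*(3*b - q)^3*(5*b + q)^3*(q + 1)^3)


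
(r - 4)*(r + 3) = r^2 - r - 12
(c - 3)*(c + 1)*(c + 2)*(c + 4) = c^4 + 4*c^3 - 7*c^2 - 34*c - 24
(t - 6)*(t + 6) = t^2 - 36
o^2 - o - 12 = (o - 4)*(o + 3)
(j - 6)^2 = j^2 - 12*j + 36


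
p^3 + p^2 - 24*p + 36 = (p - 3)*(p - 2)*(p + 6)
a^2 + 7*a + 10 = (a + 2)*(a + 5)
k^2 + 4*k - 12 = (k - 2)*(k + 6)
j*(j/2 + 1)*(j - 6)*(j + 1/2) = j^4/2 - 7*j^3/4 - 7*j^2 - 3*j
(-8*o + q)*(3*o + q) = -24*o^2 - 5*o*q + q^2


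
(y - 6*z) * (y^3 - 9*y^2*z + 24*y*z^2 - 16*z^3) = y^4 - 15*y^3*z + 78*y^2*z^2 - 160*y*z^3 + 96*z^4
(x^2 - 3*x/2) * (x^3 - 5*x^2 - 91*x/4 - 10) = x^5 - 13*x^4/2 - 61*x^3/4 + 193*x^2/8 + 15*x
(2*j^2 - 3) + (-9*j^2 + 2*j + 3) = -7*j^2 + 2*j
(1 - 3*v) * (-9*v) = 27*v^2 - 9*v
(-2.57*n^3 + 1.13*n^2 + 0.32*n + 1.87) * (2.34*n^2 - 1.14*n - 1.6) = -6.0138*n^5 + 5.574*n^4 + 3.5726*n^3 + 2.203*n^2 - 2.6438*n - 2.992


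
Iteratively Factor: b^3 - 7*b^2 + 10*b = (b)*(b^2 - 7*b + 10) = b*(b - 5)*(b - 2)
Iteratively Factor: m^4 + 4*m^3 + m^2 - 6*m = (m + 3)*(m^3 + m^2 - 2*m) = (m + 2)*(m + 3)*(m^2 - m) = (m - 1)*(m + 2)*(m + 3)*(m)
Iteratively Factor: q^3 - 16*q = (q - 4)*(q^2 + 4*q) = q*(q - 4)*(q + 4)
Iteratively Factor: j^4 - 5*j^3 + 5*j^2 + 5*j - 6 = (j + 1)*(j^3 - 6*j^2 + 11*j - 6) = (j - 1)*(j + 1)*(j^2 - 5*j + 6) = (j - 3)*(j - 1)*(j + 1)*(j - 2)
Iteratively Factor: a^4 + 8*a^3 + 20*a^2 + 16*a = (a)*(a^3 + 8*a^2 + 20*a + 16) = a*(a + 4)*(a^2 + 4*a + 4) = a*(a + 2)*(a + 4)*(a + 2)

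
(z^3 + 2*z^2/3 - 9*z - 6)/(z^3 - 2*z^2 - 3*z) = (z^2 + 11*z/3 + 2)/(z*(z + 1))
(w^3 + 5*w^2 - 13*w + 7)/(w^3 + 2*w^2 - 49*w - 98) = (w^2 - 2*w + 1)/(w^2 - 5*w - 14)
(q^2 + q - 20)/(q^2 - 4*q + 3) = (q^2 + q - 20)/(q^2 - 4*q + 3)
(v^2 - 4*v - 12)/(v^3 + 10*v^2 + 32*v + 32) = (v - 6)/(v^2 + 8*v + 16)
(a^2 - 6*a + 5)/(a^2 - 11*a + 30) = (a - 1)/(a - 6)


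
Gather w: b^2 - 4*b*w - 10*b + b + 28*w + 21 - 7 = b^2 - 9*b + w*(28 - 4*b) + 14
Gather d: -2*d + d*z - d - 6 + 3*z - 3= d*(z - 3) + 3*z - 9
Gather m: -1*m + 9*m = 8*m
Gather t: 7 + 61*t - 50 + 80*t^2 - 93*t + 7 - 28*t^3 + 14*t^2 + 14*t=-28*t^3 + 94*t^2 - 18*t - 36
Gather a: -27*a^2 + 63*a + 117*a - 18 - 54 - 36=-27*a^2 + 180*a - 108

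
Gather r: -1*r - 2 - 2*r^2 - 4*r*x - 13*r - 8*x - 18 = -2*r^2 + r*(-4*x - 14) - 8*x - 20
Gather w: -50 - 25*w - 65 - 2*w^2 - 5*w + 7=-2*w^2 - 30*w - 108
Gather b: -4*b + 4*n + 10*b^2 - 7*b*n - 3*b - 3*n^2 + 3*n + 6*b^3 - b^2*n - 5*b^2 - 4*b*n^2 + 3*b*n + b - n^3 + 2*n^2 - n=6*b^3 + b^2*(5 - n) + b*(-4*n^2 - 4*n - 6) - n^3 - n^2 + 6*n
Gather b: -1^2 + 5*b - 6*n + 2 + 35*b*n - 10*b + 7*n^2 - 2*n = b*(35*n - 5) + 7*n^2 - 8*n + 1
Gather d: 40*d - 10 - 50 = 40*d - 60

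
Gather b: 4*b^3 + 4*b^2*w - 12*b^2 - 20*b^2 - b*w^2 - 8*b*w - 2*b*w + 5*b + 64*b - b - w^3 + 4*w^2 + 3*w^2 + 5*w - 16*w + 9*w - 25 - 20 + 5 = 4*b^3 + b^2*(4*w - 32) + b*(-w^2 - 10*w + 68) - w^3 + 7*w^2 - 2*w - 40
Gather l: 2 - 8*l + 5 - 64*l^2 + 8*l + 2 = 9 - 64*l^2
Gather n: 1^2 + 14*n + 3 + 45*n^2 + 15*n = 45*n^2 + 29*n + 4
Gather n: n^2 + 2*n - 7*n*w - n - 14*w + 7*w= n^2 + n*(1 - 7*w) - 7*w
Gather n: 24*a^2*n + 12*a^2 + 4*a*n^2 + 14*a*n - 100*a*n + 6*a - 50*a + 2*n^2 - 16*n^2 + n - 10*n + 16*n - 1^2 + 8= 12*a^2 - 44*a + n^2*(4*a - 14) + n*(24*a^2 - 86*a + 7) + 7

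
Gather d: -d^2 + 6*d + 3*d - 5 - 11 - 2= -d^2 + 9*d - 18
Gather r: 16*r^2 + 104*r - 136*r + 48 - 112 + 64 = 16*r^2 - 32*r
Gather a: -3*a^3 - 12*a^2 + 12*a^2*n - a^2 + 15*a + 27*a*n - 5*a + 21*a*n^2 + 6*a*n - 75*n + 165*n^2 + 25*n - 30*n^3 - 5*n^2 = -3*a^3 + a^2*(12*n - 13) + a*(21*n^2 + 33*n + 10) - 30*n^3 + 160*n^2 - 50*n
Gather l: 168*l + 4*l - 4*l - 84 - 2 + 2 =168*l - 84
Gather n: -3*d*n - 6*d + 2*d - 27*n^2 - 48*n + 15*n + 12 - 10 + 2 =-4*d - 27*n^2 + n*(-3*d - 33) + 4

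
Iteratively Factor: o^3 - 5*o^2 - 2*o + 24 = (o - 4)*(o^2 - o - 6) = (o - 4)*(o - 3)*(o + 2)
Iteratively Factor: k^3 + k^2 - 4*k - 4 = (k + 2)*(k^2 - k - 2) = (k - 2)*(k + 2)*(k + 1)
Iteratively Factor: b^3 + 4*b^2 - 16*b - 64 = (b - 4)*(b^2 + 8*b + 16) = (b - 4)*(b + 4)*(b + 4)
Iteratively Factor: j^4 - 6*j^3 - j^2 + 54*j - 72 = (j - 3)*(j^3 - 3*j^2 - 10*j + 24) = (j - 3)*(j + 3)*(j^2 - 6*j + 8) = (j - 4)*(j - 3)*(j + 3)*(j - 2)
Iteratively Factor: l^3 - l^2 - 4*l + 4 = (l - 1)*(l^2 - 4) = (l - 2)*(l - 1)*(l + 2)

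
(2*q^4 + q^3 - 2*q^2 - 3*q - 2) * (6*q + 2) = 12*q^5 + 10*q^4 - 10*q^3 - 22*q^2 - 18*q - 4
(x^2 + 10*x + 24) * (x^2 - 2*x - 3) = x^4 + 8*x^3 + x^2 - 78*x - 72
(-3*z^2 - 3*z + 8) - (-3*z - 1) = 9 - 3*z^2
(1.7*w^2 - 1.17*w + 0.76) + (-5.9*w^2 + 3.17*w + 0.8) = -4.2*w^2 + 2.0*w + 1.56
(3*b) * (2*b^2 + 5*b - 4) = 6*b^3 + 15*b^2 - 12*b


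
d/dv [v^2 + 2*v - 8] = 2*v + 2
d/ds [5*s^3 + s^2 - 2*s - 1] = 15*s^2 + 2*s - 2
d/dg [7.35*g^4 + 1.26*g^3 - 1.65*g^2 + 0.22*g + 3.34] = 29.4*g^3 + 3.78*g^2 - 3.3*g + 0.22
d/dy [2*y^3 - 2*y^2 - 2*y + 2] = 6*y^2 - 4*y - 2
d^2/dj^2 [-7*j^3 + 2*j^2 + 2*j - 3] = 4 - 42*j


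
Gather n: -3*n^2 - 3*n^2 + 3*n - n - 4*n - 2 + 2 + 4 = -6*n^2 - 2*n + 4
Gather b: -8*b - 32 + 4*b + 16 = -4*b - 16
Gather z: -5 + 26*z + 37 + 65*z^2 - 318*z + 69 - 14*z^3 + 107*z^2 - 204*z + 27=-14*z^3 + 172*z^2 - 496*z + 128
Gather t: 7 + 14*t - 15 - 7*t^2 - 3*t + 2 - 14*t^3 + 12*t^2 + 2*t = -14*t^3 + 5*t^2 + 13*t - 6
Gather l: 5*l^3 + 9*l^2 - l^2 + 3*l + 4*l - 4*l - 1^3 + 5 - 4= 5*l^3 + 8*l^2 + 3*l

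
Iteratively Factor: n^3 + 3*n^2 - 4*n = (n + 4)*(n^2 - n) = (n - 1)*(n + 4)*(n)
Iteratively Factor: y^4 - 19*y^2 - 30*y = (y + 3)*(y^3 - 3*y^2 - 10*y) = (y + 2)*(y + 3)*(y^2 - 5*y) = y*(y + 2)*(y + 3)*(y - 5)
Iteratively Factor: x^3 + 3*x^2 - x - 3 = (x + 3)*(x^2 - 1) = (x + 1)*(x + 3)*(x - 1)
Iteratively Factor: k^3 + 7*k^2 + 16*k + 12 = (k + 2)*(k^2 + 5*k + 6) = (k + 2)^2*(k + 3)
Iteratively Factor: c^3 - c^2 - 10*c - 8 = (c + 1)*(c^2 - 2*c - 8) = (c + 1)*(c + 2)*(c - 4)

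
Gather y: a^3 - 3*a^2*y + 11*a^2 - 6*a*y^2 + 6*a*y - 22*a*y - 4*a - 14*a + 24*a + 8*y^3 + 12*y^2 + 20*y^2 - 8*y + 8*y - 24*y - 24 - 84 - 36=a^3 + 11*a^2 + 6*a + 8*y^3 + y^2*(32 - 6*a) + y*(-3*a^2 - 16*a - 24) - 144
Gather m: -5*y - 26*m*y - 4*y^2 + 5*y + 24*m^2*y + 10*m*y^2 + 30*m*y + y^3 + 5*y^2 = 24*m^2*y + m*(10*y^2 + 4*y) + y^3 + y^2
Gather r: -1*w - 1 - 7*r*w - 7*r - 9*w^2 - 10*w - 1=r*(-7*w - 7) - 9*w^2 - 11*w - 2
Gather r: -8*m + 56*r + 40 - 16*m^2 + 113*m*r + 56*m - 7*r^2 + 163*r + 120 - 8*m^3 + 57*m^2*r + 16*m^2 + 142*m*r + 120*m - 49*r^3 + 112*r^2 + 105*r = -8*m^3 + 168*m - 49*r^3 + 105*r^2 + r*(57*m^2 + 255*m + 324) + 160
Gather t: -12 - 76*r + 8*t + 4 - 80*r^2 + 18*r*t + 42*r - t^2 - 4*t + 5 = -80*r^2 - 34*r - t^2 + t*(18*r + 4) - 3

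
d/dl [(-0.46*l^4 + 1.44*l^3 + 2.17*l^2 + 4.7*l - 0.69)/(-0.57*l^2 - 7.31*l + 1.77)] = (0.5244*l^5 + 9.267*l^4 - 24.3096*l^3 - 5.5373*l^2 + 6.8952*l + 3.2751)/(0.3249*l^4 + 8.3334*l^3 + 51.4183*l^2 - 25.8774*l + 3.1329)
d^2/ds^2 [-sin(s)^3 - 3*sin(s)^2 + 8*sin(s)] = 9*sin(s)^3 + 12*sin(s)^2 - 14*sin(s) - 6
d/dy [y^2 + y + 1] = 2*y + 1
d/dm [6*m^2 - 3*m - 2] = 12*m - 3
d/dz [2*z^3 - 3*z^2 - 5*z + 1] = 6*z^2 - 6*z - 5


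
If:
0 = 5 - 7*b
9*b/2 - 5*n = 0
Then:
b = 5/7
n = 9/14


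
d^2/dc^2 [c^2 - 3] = 2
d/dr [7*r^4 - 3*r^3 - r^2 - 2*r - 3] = 28*r^3 - 9*r^2 - 2*r - 2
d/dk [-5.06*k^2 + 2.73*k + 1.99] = 2.73 - 10.12*k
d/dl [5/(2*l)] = -5/(2*l^2)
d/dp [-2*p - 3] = -2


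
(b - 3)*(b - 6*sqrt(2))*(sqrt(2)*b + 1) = sqrt(2)*b^3 - 11*b^2 - 3*sqrt(2)*b^2 - 6*sqrt(2)*b + 33*b + 18*sqrt(2)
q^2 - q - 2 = (q - 2)*(q + 1)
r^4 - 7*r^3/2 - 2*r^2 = r^2*(r - 4)*(r + 1/2)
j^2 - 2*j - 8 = (j - 4)*(j + 2)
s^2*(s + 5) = s^3 + 5*s^2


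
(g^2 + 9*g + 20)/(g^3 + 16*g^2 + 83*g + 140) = 1/(g + 7)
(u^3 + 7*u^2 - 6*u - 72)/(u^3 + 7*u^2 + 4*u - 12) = (u^2 + u - 12)/(u^2 + u - 2)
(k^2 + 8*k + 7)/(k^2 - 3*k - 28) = (k^2 + 8*k + 7)/(k^2 - 3*k - 28)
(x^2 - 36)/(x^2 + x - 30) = (x - 6)/(x - 5)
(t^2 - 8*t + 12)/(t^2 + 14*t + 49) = (t^2 - 8*t + 12)/(t^2 + 14*t + 49)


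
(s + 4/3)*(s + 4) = s^2 + 16*s/3 + 16/3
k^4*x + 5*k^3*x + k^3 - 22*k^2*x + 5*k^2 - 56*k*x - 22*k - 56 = (k - 4)*(k + 2)*(k + 7)*(k*x + 1)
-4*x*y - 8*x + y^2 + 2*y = (-4*x + y)*(y + 2)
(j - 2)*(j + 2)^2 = j^3 + 2*j^2 - 4*j - 8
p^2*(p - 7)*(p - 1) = p^4 - 8*p^3 + 7*p^2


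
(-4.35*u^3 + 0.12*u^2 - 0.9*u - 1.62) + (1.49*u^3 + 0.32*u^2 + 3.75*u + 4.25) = -2.86*u^3 + 0.44*u^2 + 2.85*u + 2.63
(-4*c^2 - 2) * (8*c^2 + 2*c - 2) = -32*c^4 - 8*c^3 - 8*c^2 - 4*c + 4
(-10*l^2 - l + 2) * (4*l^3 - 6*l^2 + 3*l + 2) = -40*l^5 + 56*l^4 - 16*l^3 - 35*l^2 + 4*l + 4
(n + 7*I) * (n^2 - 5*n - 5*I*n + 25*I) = n^3 - 5*n^2 + 2*I*n^2 + 35*n - 10*I*n - 175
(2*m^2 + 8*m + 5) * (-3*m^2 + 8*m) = -6*m^4 - 8*m^3 + 49*m^2 + 40*m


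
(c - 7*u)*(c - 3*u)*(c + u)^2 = c^4 - 8*c^3*u + 2*c^2*u^2 + 32*c*u^3 + 21*u^4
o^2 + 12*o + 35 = (o + 5)*(o + 7)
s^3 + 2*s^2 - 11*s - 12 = (s - 3)*(s + 1)*(s + 4)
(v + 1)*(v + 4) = v^2 + 5*v + 4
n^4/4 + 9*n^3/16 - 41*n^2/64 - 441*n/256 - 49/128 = (n/4 + 1/2)*(n - 7/4)*(n + 1/4)*(n + 7/4)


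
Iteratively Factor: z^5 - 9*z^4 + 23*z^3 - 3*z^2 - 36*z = (z - 3)*(z^4 - 6*z^3 + 5*z^2 + 12*z) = (z - 4)*(z - 3)*(z^3 - 2*z^2 - 3*z) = (z - 4)*(z - 3)*(z + 1)*(z^2 - 3*z) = z*(z - 4)*(z - 3)*(z + 1)*(z - 3)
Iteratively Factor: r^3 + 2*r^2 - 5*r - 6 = (r + 1)*(r^2 + r - 6) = (r + 1)*(r + 3)*(r - 2)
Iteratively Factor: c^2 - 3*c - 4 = (c - 4)*(c + 1)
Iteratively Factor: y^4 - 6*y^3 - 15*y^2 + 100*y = (y + 4)*(y^3 - 10*y^2 + 25*y) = (y - 5)*(y + 4)*(y^2 - 5*y) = (y - 5)^2*(y + 4)*(y)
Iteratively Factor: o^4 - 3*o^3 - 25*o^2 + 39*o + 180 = (o - 5)*(o^3 + 2*o^2 - 15*o - 36) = (o - 5)*(o + 3)*(o^2 - o - 12) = (o - 5)*(o + 3)^2*(o - 4)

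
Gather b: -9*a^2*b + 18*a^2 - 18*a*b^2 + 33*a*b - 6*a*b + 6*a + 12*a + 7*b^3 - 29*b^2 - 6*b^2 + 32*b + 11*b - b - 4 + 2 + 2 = 18*a^2 + 18*a + 7*b^3 + b^2*(-18*a - 35) + b*(-9*a^2 + 27*a + 42)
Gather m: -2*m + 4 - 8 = -2*m - 4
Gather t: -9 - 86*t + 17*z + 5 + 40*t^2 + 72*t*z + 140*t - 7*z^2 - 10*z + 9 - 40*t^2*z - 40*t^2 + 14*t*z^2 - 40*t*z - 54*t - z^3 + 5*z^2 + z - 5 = -40*t^2*z + t*(14*z^2 + 32*z) - z^3 - 2*z^2 + 8*z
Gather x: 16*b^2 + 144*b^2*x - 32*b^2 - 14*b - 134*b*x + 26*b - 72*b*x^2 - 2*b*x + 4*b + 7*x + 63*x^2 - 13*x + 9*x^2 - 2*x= -16*b^2 + 16*b + x^2*(72 - 72*b) + x*(144*b^2 - 136*b - 8)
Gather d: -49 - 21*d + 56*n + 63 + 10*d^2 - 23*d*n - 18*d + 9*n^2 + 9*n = 10*d^2 + d*(-23*n - 39) + 9*n^2 + 65*n + 14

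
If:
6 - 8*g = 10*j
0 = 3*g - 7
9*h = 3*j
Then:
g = 7/3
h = -19/45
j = -19/15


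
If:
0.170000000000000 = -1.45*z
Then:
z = -0.12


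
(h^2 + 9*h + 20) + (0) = h^2 + 9*h + 20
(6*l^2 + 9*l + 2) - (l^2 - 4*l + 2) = 5*l^2 + 13*l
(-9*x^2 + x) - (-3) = -9*x^2 + x + 3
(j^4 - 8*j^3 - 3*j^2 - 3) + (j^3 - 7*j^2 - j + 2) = j^4 - 7*j^3 - 10*j^2 - j - 1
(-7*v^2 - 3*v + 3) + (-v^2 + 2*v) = -8*v^2 - v + 3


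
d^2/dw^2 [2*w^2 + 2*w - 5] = 4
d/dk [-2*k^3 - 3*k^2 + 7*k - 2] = -6*k^2 - 6*k + 7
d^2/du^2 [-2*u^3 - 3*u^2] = -12*u - 6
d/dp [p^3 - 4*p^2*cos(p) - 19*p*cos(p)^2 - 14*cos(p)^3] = 4*p^2*sin(p) + 3*p^2 + 19*p*sin(2*p) - 8*p*cos(p) + 42*sin(p)*cos(p)^2 - 19*cos(p)^2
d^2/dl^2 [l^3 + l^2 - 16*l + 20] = 6*l + 2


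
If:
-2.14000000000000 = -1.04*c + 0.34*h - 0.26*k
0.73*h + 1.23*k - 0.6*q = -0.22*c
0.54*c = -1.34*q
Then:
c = -2.48148148148148*q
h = -4.73087231968811*q - 4.32927631578947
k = 3.73940058479532*q + 2.56940789473684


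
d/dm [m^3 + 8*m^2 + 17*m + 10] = 3*m^2 + 16*m + 17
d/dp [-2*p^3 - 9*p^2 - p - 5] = -6*p^2 - 18*p - 1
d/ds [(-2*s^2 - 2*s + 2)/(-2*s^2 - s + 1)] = 2*s*(2 - s)/(4*s^4 + 4*s^3 - 3*s^2 - 2*s + 1)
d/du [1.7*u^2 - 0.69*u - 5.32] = 3.4*u - 0.69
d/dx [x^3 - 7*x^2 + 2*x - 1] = 3*x^2 - 14*x + 2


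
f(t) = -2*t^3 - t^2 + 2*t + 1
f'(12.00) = -886.00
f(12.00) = -3575.00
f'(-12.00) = -838.00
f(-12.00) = 3289.00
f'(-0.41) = 1.81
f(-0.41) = 0.15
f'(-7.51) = -321.38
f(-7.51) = 776.71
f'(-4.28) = -99.35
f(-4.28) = 130.93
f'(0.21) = 1.32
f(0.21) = 1.36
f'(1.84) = -21.99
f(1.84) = -11.16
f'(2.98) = -57.24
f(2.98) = -54.85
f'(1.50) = -14.50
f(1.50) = -5.00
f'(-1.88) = -15.45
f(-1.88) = 6.99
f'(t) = -6*t^2 - 2*t + 2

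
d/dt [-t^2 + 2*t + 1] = 2 - 2*t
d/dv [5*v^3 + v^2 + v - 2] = 15*v^2 + 2*v + 1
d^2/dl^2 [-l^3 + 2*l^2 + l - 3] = 4 - 6*l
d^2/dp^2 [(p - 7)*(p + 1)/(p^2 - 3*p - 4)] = -6/(p^3 - 12*p^2 + 48*p - 64)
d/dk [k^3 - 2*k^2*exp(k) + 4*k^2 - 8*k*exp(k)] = -2*k^2*exp(k) + 3*k^2 - 12*k*exp(k) + 8*k - 8*exp(k)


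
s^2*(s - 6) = s^3 - 6*s^2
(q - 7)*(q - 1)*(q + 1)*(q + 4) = q^4 - 3*q^3 - 29*q^2 + 3*q + 28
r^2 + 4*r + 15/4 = (r + 3/2)*(r + 5/2)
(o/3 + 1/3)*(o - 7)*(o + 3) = o^3/3 - o^2 - 25*o/3 - 7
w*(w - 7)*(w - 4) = w^3 - 11*w^2 + 28*w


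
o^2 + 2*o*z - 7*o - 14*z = (o - 7)*(o + 2*z)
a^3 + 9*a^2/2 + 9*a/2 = a*(a + 3/2)*(a + 3)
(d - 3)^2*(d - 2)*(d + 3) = d^4 - 5*d^3 - 3*d^2 + 45*d - 54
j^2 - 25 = (j - 5)*(j + 5)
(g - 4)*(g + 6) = g^2 + 2*g - 24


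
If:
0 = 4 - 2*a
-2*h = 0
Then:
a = 2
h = 0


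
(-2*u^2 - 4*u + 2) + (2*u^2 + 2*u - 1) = 1 - 2*u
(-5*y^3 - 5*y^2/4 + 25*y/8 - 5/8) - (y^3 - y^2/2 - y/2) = -6*y^3 - 3*y^2/4 + 29*y/8 - 5/8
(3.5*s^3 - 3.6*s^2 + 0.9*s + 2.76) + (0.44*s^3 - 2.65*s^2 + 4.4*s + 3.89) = 3.94*s^3 - 6.25*s^2 + 5.3*s + 6.65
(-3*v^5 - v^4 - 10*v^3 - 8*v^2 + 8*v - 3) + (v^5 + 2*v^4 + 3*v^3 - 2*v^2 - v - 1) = -2*v^5 + v^4 - 7*v^3 - 10*v^2 + 7*v - 4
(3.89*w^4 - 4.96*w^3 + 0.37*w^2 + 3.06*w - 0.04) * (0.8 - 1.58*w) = -6.1462*w^5 + 10.9488*w^4 - 4.5526*w^3 - 4.5388*w^2 + 2.5112*w - 0.032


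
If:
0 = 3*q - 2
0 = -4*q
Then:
No Solution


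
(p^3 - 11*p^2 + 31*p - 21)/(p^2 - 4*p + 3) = p - 7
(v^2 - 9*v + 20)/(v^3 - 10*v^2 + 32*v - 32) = (v - 5)/(v^2 - 6*v + 8)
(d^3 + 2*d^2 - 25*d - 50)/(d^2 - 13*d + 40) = (d^2 + 7*d + 10)/(d - 8)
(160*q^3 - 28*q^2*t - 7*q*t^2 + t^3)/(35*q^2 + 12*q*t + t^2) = (32*q^2 - 12*q*t + t^2)/(7*q + t)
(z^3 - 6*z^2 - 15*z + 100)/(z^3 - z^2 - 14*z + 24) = (z^2 - 10*z + 25)/(z^2 - 5*z + 6)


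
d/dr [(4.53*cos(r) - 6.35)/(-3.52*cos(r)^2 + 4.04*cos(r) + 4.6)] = (-15.9456*cos(r)^2 + 44.704*cos(r) - 46.492)*sin(r)/(12.3904*cos(r)^4 - 28.4416*cos(r)^3 - 16.0624*cos(r)^2 + 37.168*cos(r) + 21.16)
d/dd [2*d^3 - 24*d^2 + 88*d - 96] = 6*d^2 - 48*d + 88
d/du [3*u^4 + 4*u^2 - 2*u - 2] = 12*u^3 + 8*u - 2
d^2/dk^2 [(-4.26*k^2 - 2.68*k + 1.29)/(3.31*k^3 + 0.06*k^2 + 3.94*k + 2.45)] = (-93.345972*k^6 - 176.174088*k^5 + 499.745124*k^4 + 559.64642*k^3 + 365.52714*k^2 - 58.574034*k + 40.270408)/(36.264691*k^9 + 1.972098*k^8 + 129.53685*k^7 + 85.222455*k^6 + 157.11132*k^5 + 194.529288*k^4 + 124.242889*k^3 + 115.17891*k^2 + 70.94955*k + 14.706125)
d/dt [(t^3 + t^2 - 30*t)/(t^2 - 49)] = (t^4 - 117*t^2 - 98*t + 1470)/(t^4 - 98*t^2 + 2401)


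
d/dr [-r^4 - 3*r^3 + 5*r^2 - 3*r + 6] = -4*r^3 - 9*r^2 + 10*r - 3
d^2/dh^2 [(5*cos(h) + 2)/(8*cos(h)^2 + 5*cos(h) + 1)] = (-720*(1 - cos(2*h))^2*cos(h) - 78*(1 - cos(2*h))^2 + 885*cos(h) + 183*cos(2*h)/2 - 480*cos(3*h) + 160*cos(5*h) + 843/2)/(5*cos(h) + 4*cos(2*h) + 5)^3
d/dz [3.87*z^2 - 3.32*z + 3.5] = 7.74*z - 3.32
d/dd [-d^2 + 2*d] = 2 - 2*d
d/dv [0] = 0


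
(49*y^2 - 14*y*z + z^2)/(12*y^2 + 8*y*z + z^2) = (49*y^2 - 14*y*z + z^2)/(12*y^2 + 8*y*z + z^2)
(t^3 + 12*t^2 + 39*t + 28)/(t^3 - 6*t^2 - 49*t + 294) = (t^2 + 5*t + 4)/(t^2 - 13*t + 42)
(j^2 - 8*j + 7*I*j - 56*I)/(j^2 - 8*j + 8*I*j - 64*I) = (j + 7*I)/(j + 8*I)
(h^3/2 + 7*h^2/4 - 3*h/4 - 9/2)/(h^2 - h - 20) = (-2*h^3 - 7*h^2 + 3*h + 18)/(4*(-h^2 + h + 20))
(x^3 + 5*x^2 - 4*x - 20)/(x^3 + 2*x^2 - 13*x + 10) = (x + 2)/(x - 1)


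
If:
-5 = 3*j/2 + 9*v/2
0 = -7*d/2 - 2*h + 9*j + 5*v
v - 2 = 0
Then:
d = -4*h/7 - 148/7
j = -28/3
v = 2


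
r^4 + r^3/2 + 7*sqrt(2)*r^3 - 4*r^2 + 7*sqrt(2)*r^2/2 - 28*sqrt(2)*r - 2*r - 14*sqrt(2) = (r - 2)*(r + 1/2)*(r + 2)*(r + 7*sqrt(2))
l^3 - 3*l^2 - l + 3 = (l - 3)*(l - 1)*(l + 1)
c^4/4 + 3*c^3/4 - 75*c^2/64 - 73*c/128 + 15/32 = (c/4 + 1)*(c - 5/4)*(c - 1/2)*(c + 3/4)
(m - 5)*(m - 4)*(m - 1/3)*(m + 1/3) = m^4 - 9*m^3 + 179*m^2/9 + m - 20/9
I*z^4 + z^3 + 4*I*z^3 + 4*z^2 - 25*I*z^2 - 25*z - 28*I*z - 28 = (z - 4)*(z + 1)*(z + 7)*(I*z + 1)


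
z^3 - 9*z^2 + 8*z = z*(z - 8)*(z - 1)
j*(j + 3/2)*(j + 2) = j^3 + 7*j^2/2 + 3*j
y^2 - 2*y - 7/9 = (y - 7/3)*(y + 1/3)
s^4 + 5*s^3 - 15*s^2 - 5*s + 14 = (s - 2)*(s - 1)*(s + 1)*(s + 7)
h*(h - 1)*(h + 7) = h^3 + 6*h^2 - 7*h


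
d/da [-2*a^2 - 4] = -4*a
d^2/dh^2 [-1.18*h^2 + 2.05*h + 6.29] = -2.36000000000000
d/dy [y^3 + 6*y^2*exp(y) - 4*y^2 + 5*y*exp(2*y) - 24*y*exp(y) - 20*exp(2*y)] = 6*y^2*exp(y) + 3*y^2 + 10*y*exp(2*y) - 12*y*exp(y) - 8*y - 35*exp(2*y) - 24*exp(y)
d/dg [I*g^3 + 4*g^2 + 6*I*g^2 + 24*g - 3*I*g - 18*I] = 3*I*g^2 + g*(8 + 12*I) + 24 - 3*I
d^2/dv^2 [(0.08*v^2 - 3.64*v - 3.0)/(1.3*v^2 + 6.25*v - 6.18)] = (-13.6032*v^3 - 26.56368*v^2 - 321.71256*v - 557.658216)/(2.197*v^6 + 31.6875*v^5 + 121.01115*v^4 - 57.134375*v^3 - 575.26839*v^2 + 716.1075*v - 236.029032)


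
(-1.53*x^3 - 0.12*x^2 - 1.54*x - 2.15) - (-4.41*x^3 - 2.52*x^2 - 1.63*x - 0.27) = 2.88*x^3 + 2.4*x^2 + 0.0899999999999999*x - 1.88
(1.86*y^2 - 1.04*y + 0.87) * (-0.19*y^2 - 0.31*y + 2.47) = -0.3534*y^4 - 0.379*y^3 + 4.7513*y^2 - 2.8385*y + 2.1489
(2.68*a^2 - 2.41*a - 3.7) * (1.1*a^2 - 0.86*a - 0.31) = 2.948*a^4 - 4.9558*a^3 - 2.8282*a^2 + 3.9291*a + 1.147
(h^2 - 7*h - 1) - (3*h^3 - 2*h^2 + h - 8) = -3*h^3 + 3*h^2 - 8*h + 7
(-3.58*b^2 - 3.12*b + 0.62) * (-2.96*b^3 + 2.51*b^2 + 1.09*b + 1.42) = 10.5968*b^5 + 0.249400000000001*b^4 - 13.5686*b^3 - 6.9282*b^2 - 3.7546*b + 0.8804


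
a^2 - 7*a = a*(a - 7)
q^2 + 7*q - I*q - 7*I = (q + 7)*(q - I)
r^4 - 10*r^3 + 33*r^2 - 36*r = r*(r - 4)*(r - 3)^2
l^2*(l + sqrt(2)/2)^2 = l^4 + sqrt(2)*l^3 + l^2/2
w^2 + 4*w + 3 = (w + 1)*(w + 3)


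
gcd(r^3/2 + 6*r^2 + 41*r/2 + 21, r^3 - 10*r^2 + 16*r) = 1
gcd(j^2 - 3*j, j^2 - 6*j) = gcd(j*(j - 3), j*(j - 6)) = j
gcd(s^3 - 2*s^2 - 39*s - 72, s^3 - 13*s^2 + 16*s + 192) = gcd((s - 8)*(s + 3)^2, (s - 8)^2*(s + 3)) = s^2 - 5*s - 24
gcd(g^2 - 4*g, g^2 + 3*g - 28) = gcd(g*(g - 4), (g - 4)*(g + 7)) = g - 4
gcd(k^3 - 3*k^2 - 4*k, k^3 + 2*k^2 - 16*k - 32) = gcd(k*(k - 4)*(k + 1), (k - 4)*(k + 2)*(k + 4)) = k - 4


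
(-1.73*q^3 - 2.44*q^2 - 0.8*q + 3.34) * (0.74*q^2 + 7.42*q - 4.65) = -1.2802*q^5 - 14.6422*q^4 - 10.6523*q^3 + 7.8816*q^2 + 28.5028*q - 15.531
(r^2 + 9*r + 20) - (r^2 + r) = 8*r + 20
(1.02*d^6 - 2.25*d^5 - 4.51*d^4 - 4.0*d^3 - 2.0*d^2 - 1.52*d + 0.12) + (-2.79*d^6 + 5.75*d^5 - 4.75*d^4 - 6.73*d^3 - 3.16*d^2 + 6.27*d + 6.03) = -1.77*d^6 + 3.5*d^5 - 9.26*d^4 - 10.73*d^3 - 5.16*d^2 + 4.75*d + 6.15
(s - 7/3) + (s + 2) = 2*s - 1/3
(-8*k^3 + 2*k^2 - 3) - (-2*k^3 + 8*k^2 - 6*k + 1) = -6*k^3 - 6*k^2 + 6*k - 4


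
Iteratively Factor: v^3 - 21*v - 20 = (v + 1)*(v^2 - v - 20) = (v - 5)*(v + 1)*(v + 4)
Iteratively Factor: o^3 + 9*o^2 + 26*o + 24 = (o + 4)*(o^2 + 5*o + 6) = (o + 2)*(o + 4)*(o + 3)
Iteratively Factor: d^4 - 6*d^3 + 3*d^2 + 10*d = (d - 5)*(d^3 - d^2 - 2*d) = (d - 5)*(d + 1)*(d^2 - 2*d) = d*(d - 5)*(d + 1)*(d - 2)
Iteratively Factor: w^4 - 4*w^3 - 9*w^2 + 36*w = (w + 3)*(w^3 - 7*w^2 + 12*w) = (w - 4)*(w + 3)*(w^2 - 3*w) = (w - 4)*(w - 3)*(w + 3)*(w)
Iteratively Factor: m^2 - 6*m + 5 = (m - 1)*(m - 5)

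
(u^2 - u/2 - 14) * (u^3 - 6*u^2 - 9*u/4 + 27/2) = u^5 - 13*u^4/2 - 53*u^3/4 + 789*u^2/8 + 99*u/4 - 189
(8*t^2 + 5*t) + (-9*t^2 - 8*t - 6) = -t^2 - 3*t - 6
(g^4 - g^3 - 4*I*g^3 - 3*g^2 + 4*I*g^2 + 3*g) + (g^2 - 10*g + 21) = g^4 - g^3 - 4*I*g^3 - 2*g^2 + 4*I*g^2 - 7*g + 21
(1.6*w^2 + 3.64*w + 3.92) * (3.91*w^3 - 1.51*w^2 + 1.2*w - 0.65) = 6.256*w^5 + 11.8164*w^4 + 11.7508*w^3 - 2.5912*w^2 + 2.338*w - 2.548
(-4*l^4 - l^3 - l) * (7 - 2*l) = 8*l^5 - 26*l^4 - 7*l^3 + 2*l^2 - 7*l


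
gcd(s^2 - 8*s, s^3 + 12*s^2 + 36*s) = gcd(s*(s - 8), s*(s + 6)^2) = s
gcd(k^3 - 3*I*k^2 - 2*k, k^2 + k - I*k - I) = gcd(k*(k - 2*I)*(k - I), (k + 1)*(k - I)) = k - I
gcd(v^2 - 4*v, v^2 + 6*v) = v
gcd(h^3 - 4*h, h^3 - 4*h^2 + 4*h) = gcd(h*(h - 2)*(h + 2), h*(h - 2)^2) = h^2 - 2*h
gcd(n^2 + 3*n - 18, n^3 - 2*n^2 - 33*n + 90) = n^2 + 3*n - 18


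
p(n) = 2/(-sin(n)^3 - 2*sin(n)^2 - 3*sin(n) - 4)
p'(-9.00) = -0.37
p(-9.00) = -0.66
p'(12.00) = 0.37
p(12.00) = -0.71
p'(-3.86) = -0.21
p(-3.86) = -0.28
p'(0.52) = 0.27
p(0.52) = -0.33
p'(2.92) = -0.35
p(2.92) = -0.42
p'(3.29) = -0.38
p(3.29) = -0.56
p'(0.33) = 0.32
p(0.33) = -0.38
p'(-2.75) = -0.37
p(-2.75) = -0.65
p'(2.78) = -0.31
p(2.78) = -0.37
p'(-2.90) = -0.38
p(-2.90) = -0.59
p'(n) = 2*(3*sin(n)^2*cos(n) + 4*sin(n)*cos(n) + 3*cos(n))/(-sin(n)^3 - 2*sin(n)^2 - 3*sin(n) - 4)^2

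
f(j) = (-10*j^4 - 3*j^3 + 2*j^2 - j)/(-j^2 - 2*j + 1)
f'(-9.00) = -194.69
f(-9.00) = 1020.19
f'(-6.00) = -129.21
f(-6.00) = 531.91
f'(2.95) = 45.45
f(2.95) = 60.28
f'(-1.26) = 32.94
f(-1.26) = -7.64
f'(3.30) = 52.04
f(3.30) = 77.33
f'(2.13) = 30.38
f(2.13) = 29.23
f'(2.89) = 44.33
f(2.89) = 57.58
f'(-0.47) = -0.15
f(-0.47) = 0.43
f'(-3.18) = 90.26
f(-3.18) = 327.98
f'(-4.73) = -92.92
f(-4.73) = 389.37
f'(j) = (2*j + 2)*(-10*j^4 - 3*j^3 + 2*j^2 - j)/(-j^2 - 2*j + 1)^2 + (-40*j^3 - 9*j^2 + 4*j - 1)/(-j^2 - 2*j + 1)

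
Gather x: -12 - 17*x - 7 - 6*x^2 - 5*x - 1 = -6*x^2 - 22*x - 20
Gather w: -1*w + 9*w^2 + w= 9*w^2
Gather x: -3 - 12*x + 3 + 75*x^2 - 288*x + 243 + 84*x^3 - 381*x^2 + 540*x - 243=84*x^3 - 306*x^2 + 240*x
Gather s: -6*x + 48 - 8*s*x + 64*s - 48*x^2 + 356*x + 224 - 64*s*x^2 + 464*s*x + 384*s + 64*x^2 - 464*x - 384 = s*(-64*x^2 + 456*x + 448) + 16*x^2 - 114*x - 112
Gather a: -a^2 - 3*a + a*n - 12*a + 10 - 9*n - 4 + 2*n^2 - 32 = -a^2 + a*(n - 15) + 2*n^2 - 9*n - 26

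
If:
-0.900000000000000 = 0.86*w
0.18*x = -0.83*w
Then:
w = -1.05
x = 4.83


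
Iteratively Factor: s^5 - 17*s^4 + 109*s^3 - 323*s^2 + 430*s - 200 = (s - 4)*(s^4 - 13*s^3 + 57*s^2 - 95*s + 50) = (s - 5)*(s - 4)*(s^3 - 8*s^2 + 17*s - 10) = (s - 5)*(s - 4)*(s - 1)*(s^2 - 7*s + 10) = (s - 5)^2*(s - 4)*(s - 1)*(s - 2)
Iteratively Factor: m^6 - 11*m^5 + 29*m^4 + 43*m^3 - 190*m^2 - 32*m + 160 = (m - 5)*(m^5 - 6*m^4 - m^3 + 38*m^2 - 32) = (m - 5)*(m + 1)*(m^4 - 7*m^3 + 6*m^2 + 32*m - 32) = (m - 5)*(m + 1)*(m + 2)*(m^3 - 9*m^2 + 24*m - 16) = (m - 5)*(m - 4)*(m + 1)*(m + 2)*(m^2 - 5*m + 4) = (m - 5)*(m - 4)^2*(m + 1)*(m + 2)*(m - 1)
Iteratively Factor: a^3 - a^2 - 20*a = (a + 4)*(a^2 - 5*a) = a*(a + 4)*(a - 5)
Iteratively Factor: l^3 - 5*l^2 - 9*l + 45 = (l - 3)*(l^2 - 2*l - 15) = (l - 3)*(l + 3)*(l - 5)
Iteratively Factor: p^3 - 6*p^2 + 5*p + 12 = (p + 1)*(p^2 - 7*p + 12) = (p - 3)*(p + 1)*(p - 4)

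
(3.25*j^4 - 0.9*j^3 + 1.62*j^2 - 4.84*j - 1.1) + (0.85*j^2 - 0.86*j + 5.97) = 3.25*j^4 - 0.9*j^3 + 2.47*j^2 - 5.7*j + 4.87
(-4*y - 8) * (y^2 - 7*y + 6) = -4*y^3 + 20*y^2 + 32*y - 48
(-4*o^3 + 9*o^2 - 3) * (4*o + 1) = -16*o^4 + 32*o^3 + 9*o^2 - 12*o - 3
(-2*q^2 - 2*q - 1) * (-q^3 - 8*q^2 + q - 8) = 2*q^5 + 18*q^4 + 15*q^3 + 22*q^2 + 15*q + 8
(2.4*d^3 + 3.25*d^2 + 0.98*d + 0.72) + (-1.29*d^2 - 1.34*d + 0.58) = 2.4*d^3 + 1.96*d^2 - 0.36*d + 1.3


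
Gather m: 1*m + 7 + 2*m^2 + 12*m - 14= 2*m^2 + 13*m - 7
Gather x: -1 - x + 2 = 1 - x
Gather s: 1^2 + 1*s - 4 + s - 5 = 2*s - 8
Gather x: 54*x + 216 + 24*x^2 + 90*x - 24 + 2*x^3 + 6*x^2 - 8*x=2*x^3 + 30*x^2 + 136*x + 192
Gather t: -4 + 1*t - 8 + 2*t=3*t - 12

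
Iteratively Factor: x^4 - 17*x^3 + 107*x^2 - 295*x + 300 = (x - 5)*(x^3 - 12*x^2 + 47*x - 60) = (x - 5)*(x - 3)*(x^2 - 9*x + 20) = (x - 5)^2*(x - 3)*(x - 4)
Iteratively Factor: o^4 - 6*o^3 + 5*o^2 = (o - 5)*(o^3 - o^2) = o*(o - 5)*(o^2 - o) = o^2*(o - 5)*(o - 1)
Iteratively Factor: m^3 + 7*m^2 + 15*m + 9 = (m + 3)*(m^2 + 4*m + 3) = (m + 1)*(m + 3)*(m + 3)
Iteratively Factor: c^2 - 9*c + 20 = (c - 5)*(c - 4)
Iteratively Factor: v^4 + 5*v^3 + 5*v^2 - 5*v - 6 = (v + 3)*(v^3 + 2*v^2 - v - 2) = (v + 2)*(v + 3)*(v^2 - 1) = (v - 1)*(v + 2)*(v + 3)*(v + 1)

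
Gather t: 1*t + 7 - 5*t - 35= -4*t - 28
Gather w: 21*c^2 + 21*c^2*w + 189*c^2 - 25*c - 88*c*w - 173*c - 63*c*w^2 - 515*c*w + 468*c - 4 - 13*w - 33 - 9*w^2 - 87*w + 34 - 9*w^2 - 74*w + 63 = 210*c^2 + 270*c + w^2*(-63*c - 18) + w*(21*c^2 - 603*c - 174) + 60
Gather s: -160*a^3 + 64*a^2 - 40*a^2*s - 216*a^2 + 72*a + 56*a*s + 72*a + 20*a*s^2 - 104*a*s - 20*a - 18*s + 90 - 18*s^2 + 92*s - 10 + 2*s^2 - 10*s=-160*a^3 - 152*a^2 + 124*a + s^2*(20*a - 16) + s*(-40*a^2 - 48*a + 64) + 80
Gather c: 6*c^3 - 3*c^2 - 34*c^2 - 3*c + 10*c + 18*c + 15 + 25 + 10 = 6*c^3 - 37*c^2 + 25*c + 50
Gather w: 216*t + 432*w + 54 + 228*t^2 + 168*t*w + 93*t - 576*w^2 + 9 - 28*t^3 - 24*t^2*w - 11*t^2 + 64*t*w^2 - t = -28*t^3 + 217*t^2 + 308*t + w^2*(64*t - 576) + w*(-24*t^2 + 168*t + 432) + 63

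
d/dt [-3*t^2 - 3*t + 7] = -6*t - 3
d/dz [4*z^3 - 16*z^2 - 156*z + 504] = 12*z^2 - 32*z - 156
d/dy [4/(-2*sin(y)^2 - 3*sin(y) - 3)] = 4*(4*sin(y) + 3)*cos(y)/(3*sin(y) - cos(2*y) + 4)^2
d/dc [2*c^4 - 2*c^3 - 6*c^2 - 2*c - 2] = 8*c^3 - 6*c^2 - 12*c - 2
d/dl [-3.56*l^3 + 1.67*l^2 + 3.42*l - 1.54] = -10.68*l^2 + 3.34*l + 3.42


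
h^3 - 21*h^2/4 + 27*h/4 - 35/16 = (h - 7/2)*(h - 5/4)*(h - 1/2)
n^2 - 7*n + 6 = (n - 6)*(n - 1)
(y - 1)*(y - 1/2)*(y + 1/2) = y^3 - y^2 - y/4 + 1/4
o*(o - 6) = o^2 - 6*o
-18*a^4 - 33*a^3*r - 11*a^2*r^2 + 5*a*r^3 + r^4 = (-3*a + r)*(a + r)^2*(6*a + r)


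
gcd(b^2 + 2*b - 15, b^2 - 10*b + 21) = b - 3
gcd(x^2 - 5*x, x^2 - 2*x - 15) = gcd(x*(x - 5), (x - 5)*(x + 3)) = x - 5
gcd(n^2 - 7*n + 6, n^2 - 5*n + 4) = n - 1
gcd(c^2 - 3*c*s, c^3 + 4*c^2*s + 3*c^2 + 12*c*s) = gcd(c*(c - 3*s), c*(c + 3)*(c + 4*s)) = c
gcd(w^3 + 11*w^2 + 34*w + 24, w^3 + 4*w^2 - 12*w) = w + 6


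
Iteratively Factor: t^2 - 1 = (t + 1)*(t - 1)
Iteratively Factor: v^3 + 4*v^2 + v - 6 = (v + 3)*(v^2 + v - 2) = (v + 2)*(v + 3)*(v - 1)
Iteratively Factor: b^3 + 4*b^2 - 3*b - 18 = (b + 3)*(b^2 + b - 6) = (b - 2)*(b + 3)*(b + 3)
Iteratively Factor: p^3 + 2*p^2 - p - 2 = (p + 1)*(p^2 + p - 2) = (p + 1)*(p + 2)*(p - 1)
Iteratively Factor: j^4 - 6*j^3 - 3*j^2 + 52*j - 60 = (j - 2)*(j^3 - 4*j^2 - 11*j + 30) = (j - 5)*(j - 2)*(j^2 + j - 6) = (j - 5)*(j - 2)^2*(j + 3)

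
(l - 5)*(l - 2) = l^2 - 7*l + 10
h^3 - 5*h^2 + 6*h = h*(h - 3)*(h - 2)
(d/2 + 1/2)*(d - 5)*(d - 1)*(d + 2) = d^4/2 - 3*d^3/2 - 11*d^2/2 + 3*d/2 + 5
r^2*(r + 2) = r^3 + 2*r^2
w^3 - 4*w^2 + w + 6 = (w - 3)*(w - 2)*(w + 1)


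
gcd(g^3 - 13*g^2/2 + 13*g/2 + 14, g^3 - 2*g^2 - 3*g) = g + 1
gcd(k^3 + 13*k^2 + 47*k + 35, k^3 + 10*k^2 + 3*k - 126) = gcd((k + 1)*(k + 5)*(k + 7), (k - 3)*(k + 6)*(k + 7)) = k + 7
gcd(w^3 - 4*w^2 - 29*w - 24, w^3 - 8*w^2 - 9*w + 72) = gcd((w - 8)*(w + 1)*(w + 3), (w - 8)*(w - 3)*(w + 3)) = w^2 - 5*w - 24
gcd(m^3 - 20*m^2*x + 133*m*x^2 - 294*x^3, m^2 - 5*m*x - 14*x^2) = -m + 7*x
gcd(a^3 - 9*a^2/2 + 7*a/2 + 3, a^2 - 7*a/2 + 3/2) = a - 3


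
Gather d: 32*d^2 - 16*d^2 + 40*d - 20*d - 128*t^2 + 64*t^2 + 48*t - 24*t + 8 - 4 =16*d^2 + 20*d - 64*t^2 + 24*t + 4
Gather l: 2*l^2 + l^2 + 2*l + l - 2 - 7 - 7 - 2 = 3*l^2 + 3*l - 18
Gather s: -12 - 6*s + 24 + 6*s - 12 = 0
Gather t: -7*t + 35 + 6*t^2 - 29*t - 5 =6*t^2 - 36*t + 30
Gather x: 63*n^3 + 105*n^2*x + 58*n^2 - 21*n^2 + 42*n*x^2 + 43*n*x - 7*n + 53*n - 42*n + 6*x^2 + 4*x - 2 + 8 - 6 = 63*n^3 + 37*n^2 + 4*n + x^2*(42*n + 6) + x*(105*n^2 + 43*n + 4)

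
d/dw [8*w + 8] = 8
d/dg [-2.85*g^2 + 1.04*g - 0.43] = 1.04 - 5.7*g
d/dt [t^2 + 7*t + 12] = 2*t + 7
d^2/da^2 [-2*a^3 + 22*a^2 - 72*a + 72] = 44 - 12*a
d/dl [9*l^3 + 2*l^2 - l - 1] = 27*l^2 + 4*l - 1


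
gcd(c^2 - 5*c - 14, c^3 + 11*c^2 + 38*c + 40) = c + 2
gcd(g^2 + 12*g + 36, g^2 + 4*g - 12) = g + 6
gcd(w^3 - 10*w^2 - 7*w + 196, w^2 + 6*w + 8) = w + 4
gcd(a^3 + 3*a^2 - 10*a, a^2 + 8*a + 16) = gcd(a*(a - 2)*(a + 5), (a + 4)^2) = 1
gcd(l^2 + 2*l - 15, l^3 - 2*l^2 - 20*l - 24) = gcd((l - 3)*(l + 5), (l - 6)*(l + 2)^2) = 1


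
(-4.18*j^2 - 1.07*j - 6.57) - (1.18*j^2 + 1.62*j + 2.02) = -5.36*j^2 - 2.69*j - 8.59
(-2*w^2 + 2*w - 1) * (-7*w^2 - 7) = 14*w^4 - 14*w^3 + 21*w^2 - 14*w + 7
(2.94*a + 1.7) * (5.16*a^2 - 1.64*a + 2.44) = 15.1704*a^3 + 3.9504*a^2 + 4.3856*a + 4.148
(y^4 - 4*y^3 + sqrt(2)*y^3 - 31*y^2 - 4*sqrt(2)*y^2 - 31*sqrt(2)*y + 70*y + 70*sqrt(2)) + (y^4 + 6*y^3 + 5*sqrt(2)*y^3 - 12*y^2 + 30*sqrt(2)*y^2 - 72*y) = 2*y^4 + 2*y^3 + 6*sqrt(2)*y^3 - 43*y^2 + 26*sqrt(2)*y^2 - 31*sqrt(2)*y - 2*y + 70*sqrt(2)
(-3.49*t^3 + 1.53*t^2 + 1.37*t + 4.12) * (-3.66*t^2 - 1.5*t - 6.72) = 12.7734*t^5 - 0.3648*t^4 + 16.1436*t^3 - 27.4158*t^2 - 15.3864*t - 27.6864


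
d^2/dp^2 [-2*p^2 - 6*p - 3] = -4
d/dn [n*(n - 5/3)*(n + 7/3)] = 3*n^2 + 4*n/3 - 35/9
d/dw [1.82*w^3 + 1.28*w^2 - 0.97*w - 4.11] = 5.46*w^2 + 2.56*w - 0.97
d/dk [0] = 0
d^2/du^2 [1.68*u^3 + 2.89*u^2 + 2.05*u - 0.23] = 10.08*u + 5.78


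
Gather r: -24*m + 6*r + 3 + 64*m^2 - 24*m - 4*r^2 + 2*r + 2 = 64*m^2 - 48*m - 4*r^2 + 8*r + 5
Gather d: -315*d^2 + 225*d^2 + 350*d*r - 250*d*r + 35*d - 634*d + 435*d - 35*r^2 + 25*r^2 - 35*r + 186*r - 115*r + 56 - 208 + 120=-90*d^2 + d*(100*r - 164) - 10*r^2 + 36*r - 32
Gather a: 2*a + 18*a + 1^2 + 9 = 20*a + 10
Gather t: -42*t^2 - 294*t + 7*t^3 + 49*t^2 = 7*t^3 + 7*t^2 - 294*t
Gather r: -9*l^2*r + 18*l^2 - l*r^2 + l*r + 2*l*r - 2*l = 18*l^2 - l*r^2 - 2*l + r*(-9*l^2 + 3*l)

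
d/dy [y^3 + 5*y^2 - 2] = y*(3*y + 10)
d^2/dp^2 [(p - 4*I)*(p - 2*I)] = 2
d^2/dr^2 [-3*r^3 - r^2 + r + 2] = -18*r - 2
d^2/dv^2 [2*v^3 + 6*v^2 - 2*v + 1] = 12*v + 12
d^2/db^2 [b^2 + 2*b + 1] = 2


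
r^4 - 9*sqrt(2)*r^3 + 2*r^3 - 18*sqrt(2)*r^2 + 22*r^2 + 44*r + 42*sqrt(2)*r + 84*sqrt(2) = (r + 2)*(r - 7*sqrt(2))*(r - 3*sqrt(2))*(r + sqrt(2))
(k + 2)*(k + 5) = k^2 + 7*k + 10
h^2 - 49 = (h - 7)*(h + 7)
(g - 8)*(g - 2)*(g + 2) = g^3 - 8*g^2 - 4*g + 32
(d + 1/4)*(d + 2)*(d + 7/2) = d^3 + 23*d^2/4 + 67*d/8 + 7/4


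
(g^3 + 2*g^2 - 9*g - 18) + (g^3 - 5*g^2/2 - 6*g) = 2*g^3 - g^2/2 - 15*g - 18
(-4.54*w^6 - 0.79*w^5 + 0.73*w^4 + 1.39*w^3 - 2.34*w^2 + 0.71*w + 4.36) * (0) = 0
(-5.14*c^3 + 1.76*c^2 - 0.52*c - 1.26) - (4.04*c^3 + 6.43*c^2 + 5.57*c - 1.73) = -9.18*c^3 - 4.67*c^2 - 6.09*c + 0.47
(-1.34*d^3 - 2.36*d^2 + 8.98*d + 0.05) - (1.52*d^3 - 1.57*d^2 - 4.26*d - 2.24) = -2.86*d^3 - 0.79*d^2 + 13.24*d + 2.29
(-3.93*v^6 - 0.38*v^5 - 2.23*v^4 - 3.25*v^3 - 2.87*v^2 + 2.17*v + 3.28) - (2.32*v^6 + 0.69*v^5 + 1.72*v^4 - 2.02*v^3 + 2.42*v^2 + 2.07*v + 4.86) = -6.25*v^6 - 1.07*v^5 - 3.95*v^4 - 1.23*v^3 - 5.29*v^2 + 0.1*v - 1.58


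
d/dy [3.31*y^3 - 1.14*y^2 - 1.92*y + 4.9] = 9.93*y^2 - 2.28*y - 1.92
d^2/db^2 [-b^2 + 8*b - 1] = -2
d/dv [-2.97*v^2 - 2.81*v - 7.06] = -5.94*v - 2.81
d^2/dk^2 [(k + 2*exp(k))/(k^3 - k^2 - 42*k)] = 2*(-k^2*(-k^2 + k + 42)^2*exp(k) + k*(-(k + 2*exp(k))*(3*k - 1) + (2*exp(k) + 1)*(-3*k^2 + 2*k + 42))*(-k^2 + k + 42) - (k + 2*exp(k))*(-3*k^2 + 2*k + 42)^2)/(k^3*(-k^2 + k + 42)^3)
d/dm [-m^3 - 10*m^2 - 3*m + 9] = -3*m^2 - 20*m - 3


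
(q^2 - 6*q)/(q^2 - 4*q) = (q - 6)/(q - 4)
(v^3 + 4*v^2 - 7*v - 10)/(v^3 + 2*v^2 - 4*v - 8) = (v^2 + 6*v + 5)/(v^2 + 4*v + 4)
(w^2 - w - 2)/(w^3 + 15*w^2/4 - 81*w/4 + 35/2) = 4*(w + 1)/(4*w^2 + 23*w - 35)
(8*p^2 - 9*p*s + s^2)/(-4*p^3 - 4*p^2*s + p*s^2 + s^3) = (-8*p^2 + 9*p*s - s^2)/(4*p^3 + 4*p^2*s - p*s^2 - s^3)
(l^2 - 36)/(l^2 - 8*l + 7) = (l^2 - 36)/(l^2 - 8*l + 7)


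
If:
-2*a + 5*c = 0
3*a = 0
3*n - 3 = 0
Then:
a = 0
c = 0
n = 1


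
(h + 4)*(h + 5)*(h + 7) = h^3 + 16*h^2 + 83*h + 140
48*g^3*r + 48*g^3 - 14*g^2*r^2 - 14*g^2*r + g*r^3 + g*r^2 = (-8*g + r)*(-6*g + r)*(g*r + g)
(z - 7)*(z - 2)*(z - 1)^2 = z^4 - 11*z^3 + 33*z^2 - 37*z + 14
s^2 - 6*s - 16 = (s - 8)*(s + 2)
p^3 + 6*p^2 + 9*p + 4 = (p + 1)^2*(p + 4)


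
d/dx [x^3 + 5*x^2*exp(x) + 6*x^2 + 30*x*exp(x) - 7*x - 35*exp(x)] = 5*x^2*exp(x) + 3*x^2 + 40*x*exp(x) + 12*x - 5*exp(x) - 7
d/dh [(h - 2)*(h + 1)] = 2*h - 1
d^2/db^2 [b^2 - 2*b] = 2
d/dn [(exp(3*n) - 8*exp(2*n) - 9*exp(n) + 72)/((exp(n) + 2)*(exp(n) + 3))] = (exp(2*n) + 4*exp(n) - 46)*exp(n)/(exp(2*n) + 4*exp(n) + 4)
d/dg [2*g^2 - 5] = 4*g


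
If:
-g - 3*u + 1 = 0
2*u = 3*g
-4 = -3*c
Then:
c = 4/3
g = 2/11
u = 3/11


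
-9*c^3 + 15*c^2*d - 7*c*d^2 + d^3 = (-3*c + d)^2*(-c + d)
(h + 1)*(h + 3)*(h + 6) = h^3 + 10*h^2 + 27*h + 18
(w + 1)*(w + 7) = w^2 + 8*w + 7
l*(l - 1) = l^2 - l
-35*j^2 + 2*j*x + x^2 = (-5*j + x)*(7*j + x)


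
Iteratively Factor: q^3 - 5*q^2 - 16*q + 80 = (q - 4)*(q^2 - q - 20) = (q - 5)*(q - 4)*(q + 4)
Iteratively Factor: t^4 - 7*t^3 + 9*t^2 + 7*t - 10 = (t - 5)*(t^3 - 2*t^2 - t + 2) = (t - 5)*(t - 2)*(t^2 - 1) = (t - 5)*(t - 2)*(t - 1)*(t + 1)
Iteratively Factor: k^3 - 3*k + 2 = (k - 1)*(k^2 + k - 2) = (k - 1)*(k + 2)*(k - 1)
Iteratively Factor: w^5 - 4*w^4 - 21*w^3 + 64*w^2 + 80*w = (w - 5)*(w^4 + w^3 - 16*w^2 - 16*w) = (w - 5)*(w + 1)*(w^3 - 16*w) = (w - 5)*(w + 1)*(w + 4)*(w^2 - 4*w) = w*(w - 5)*(w + 1)*(w + 4)*(w - 4)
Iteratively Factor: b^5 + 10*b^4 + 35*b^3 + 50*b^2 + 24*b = (b + 1)*(b^4 + 9*b^3 + 26*b^2 + 24*b) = (b + 1)*(b + 3)*(b^3 + 6*b^2 + 8*b) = (b + 1)*(b + 3)*(b + 4)*(b^2 + 2*b) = (b + 1)*(b + 2)*(b + 3)*(b + 4)*(b)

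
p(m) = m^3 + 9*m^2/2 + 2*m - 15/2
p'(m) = 3*m^2 + 9*m + 2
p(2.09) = 25.47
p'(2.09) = 33.91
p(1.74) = 14.87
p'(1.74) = 26.74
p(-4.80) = -24.01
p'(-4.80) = 27.92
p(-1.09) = -5.63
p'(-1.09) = -4.25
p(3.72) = 113.69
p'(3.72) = 77.00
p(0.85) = -1.93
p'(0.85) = 11.82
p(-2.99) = 0.02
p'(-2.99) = 1.91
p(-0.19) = -7.72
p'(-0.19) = 0.40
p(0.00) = -7.50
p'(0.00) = 2.00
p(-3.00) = 0.00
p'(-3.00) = 2.00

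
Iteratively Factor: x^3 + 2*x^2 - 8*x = (x)*(x^2 + 2*x - 8) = x*(x - 2)*(x + 4)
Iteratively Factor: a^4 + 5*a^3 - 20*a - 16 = (a - 2)*(a^3 + 7*a^2 + 14*a + 8) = (a - 2)*(a + 2)*(a^2 + 5*a + 4) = (a - 2)*(a + 2)*(a + 4)*(a + 1)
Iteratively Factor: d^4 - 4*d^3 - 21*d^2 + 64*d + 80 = (d + 4)*(d^3 - 8*d^2 + 11*d + 20) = (d - 5)*(d + 4)*(d^2 - 3*d - 4) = (d - 5)*(d - 4)*(d + 4)*(d + 1)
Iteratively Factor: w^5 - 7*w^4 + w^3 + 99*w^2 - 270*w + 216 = (w - 3)*(w^4 - 4*w^3 - 11*w^2 + 66*w - 72) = (w - 3)^2*(w^3 - w^2 - 14*w + 24) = (w - 3)^3*(w^2 + 2*w - 8) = (w - 3)^3*(w - 2)*(w + 4)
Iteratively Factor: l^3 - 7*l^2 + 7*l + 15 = (l + 1)*(l^2 - 8*l + 15) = (l - 3)*(l + 1)*(l - 5)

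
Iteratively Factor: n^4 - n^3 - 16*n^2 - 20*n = (n + 2)*(n^3 - 3*n^2 - 10*n) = (n + 2)^2*(n^2 - 5*n) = n*(n + 2)^2*(n - 5)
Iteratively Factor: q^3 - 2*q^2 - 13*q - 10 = (q - 5)*(q^2 + 3*q + 2) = (q - 5)*(q + 2)*(q + 1)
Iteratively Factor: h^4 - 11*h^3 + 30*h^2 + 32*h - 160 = (h - 4)*(h^3 - 7*h^2 + 2*h + 40) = (h - 5)*(h - 4)*(h^2 - 2*h - 8) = (h - 5)*(h - 4)^2*(h + 2)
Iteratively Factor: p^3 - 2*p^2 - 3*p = (p + 1)*(p^2 - 3*p) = p*(p + 1)*(p - 3)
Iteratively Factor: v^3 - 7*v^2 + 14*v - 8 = (v - 1)*(v^2 - 6*v + 8) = (v - 4)*(v - 1)*(v - 2)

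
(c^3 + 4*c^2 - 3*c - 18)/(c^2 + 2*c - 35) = (c^3 + 4*c^2 - 3*c - 18)/(c^2 + 2*c - 35)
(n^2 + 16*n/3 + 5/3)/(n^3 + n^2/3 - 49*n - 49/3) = (n + 5)/(n^2 - 49)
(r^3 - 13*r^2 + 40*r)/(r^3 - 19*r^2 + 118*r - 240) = r/(r - 6)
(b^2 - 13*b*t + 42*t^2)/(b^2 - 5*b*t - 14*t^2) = (b - 6*t)/(b + 2*t)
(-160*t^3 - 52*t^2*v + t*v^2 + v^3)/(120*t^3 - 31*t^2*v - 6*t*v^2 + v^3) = (-4*t - v)/(3*t - v)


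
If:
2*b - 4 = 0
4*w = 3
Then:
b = 2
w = 3/4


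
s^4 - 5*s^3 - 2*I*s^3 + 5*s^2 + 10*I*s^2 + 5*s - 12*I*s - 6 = (s - 3)*(s - 2)*(s - I)^2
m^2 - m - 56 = (m - 8)*(m + 7)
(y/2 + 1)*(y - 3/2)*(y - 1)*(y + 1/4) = y^4/2 - y^3/8 - 29*y^2/16 + 17*y/16 + 3/8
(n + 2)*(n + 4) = n^2 + 6*n + 8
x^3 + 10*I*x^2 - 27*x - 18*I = (x + I)*(x + 3*I)*(x + 6*I)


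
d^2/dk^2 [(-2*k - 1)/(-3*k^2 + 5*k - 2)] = 2*((7 - 18*k)*(3*k^2 - 5*k + 2) + (2*k + 1)*(6*k - 5)^2)/(3*k^2 - 5*k + 2)^3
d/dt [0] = 0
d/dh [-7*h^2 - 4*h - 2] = -14*h - 4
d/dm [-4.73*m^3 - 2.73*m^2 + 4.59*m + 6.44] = -14.19*m^2 - 5.46*m + 4.59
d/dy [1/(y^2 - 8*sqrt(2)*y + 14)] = 2*(-y + 4*sqrt(2))/(y^2 - 8*sqrt(2)*y + 14)^2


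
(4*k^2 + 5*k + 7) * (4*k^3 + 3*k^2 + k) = 16*k^5 + 32*k^4 + 47*k^3 + 26*k^2 + 7*k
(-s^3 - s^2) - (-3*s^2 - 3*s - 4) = -s^3 + 2*s^2 + 3*s + 4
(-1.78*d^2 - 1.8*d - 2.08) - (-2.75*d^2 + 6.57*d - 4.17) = 0.97*d^2 - 8.37*d + 2.09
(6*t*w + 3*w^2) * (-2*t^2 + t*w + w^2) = -12*t^3*w + 9*t*w^3 + 3*w^4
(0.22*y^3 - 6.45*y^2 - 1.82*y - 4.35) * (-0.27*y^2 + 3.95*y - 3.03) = -0.0594*y^5 + 2.6105*y^4 - 25.6527*y^3 + 13.529*y^2 - 11.6679*y + 13.1805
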